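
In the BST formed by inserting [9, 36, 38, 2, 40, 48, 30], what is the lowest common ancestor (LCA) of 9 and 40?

Tree insertion order: [9, 36, 38, 2, 40, 48, 30]
Tree (level-order array): [9, 2, 36, None, None, 30, 38, None, None, None, 40, None, 48]
In a BST, the LCA of p=9, q=40 is the first node v on the
root-to-leaf path with p <= v <= q (go left if both < v, right if both > v).
Walk from root:
  at 9: 9 <= 9 <= 40, this is the LCA
LCA = 9


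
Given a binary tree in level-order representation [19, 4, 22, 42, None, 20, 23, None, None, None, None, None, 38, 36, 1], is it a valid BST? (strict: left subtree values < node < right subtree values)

Level-order array: [19, 4, 22, 42, None, 20, 23, None, None, None, None, None, 38, 36, 1]
Validate using subtree bounds (lo, hi): at each node, require lo < value < hi,
then recurse left with hi=value and right with lo=value.
Preorder trace (stopping at first violation):
  at node 19 with bounds (-inf, +inf): OK
  at node 4 with bounds (-inf, 19): OK
  at node 42 with bounds (-inf, 4): VIOLATION
Node 42 violates its bound: not (-inf < 42 < 4).
Result: Not a valid BST


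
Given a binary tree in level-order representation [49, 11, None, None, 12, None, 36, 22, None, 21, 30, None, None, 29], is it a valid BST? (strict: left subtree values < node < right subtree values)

Level-order array: [49, 11, None, None, 12, None, 36, 22, None, 21, 30, None, None, 29]
Validate using subtree bounds (lo, hi): at each node, require lo < value < hi,
then recurse left with hi=value and right with lo=value.
Preorder trace (stopping at first violation):
  at node 49 with bounds (-inf, +inf): OK
  at node 11 with bounds (-inf, 49): OK
  at node 12 with bounds (11, 49): OK
  at node 36 with bounds (12, 49): OK
  at node 22 with bounds (12, 36): OK
  at node 21 with bounds (12, 22): OK
  at node 30 with bounds (22, 36): OK
  at node 29 with bounds (22, 30): OK
No violation found at any node.
Result: Valid BST


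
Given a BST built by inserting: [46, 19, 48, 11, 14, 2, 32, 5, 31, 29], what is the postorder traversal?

Tree insertion order: [46, 19, 48, 11, 14, 2, 32, 5, 31, 29]
Tree (level-order array): [46, 19, 48, 11, 32, None, None, 2, 14, 31, None, None, 5, None, None, 29]
Postorder traversal: [5, 2, 14, 11, 29, 31, 32, 19, 48, 46]


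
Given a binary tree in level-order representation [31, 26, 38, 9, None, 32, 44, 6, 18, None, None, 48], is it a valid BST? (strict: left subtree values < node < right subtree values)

Level-order array: [31, 26, 38, 9, None, 32, 44, 6, 18, None, None, 48]
Validate using subtree bounds (lo, hi): at each node, require lo < value < hi,
then recurse left with hi=value and right with lo=value.
Preorder trace (stopping at first violation):
  at node 31 with bounds (-inf, +inf): OK
  at node 26 with bounds (-inf, 31): OK
  at node 9 with bounds (-inf, 26): OK
  at node 6 with bounds (-inf, 9): OK
  at node 18 with bounds (9, 26): OK
  at node 38 with bounds (31, +inf): OK
  at node 32 with bounds (31, 38): OK
  at node 44 with bounds (38, +inf): OK
  at node 48 with bounds (38, 44): VIOLATION
Node 48 violates its bound: not (38 < 48 < 44).
Result: Not a valid BST


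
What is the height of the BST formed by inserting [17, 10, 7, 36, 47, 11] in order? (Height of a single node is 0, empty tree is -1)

Insertion order: [17, 10, 7, 36, 47, 11]
Tree (level-order array): [17, 10, 36, 7, 11, None, 47]
Compute height bottom-up (empty subtree = -1):
  height(7) = 1 + max(-1, -1) = 0
  height(11) = 1 + max(-1, -1) = 0
  height(10) = 1 + max(0, 0) = 1
  height(47) = 1 + max(-1, -1) = 0
  height(36) = 1 + max(-1, 0) = 1
  height(17) = 1 + max(1, 1) = 2
Height = 2


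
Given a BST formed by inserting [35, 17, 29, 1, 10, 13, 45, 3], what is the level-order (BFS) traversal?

Tree insertion order: [35, 17, 29, 1, 10, 13, 45, 3]
Tree (level-order array): [35, 17, 45, 1, 29, None, None, None, 10, None, None, 3, 13]
BFS from the root, enqueuing left then right child of each popped node:
  queue [35] -> pop 35, enqueue [17, 45], visited so far: [35]
  queue [17, 45] -> pop 17, enqueue [1, 29], visited so far: [35, 17]
  queue [45, 1, 29] -> pop 45, enqueue [none], visited so far: [35, 17, 45]
  queue [1, 29] -> pop 1, enqueue [10], visited so far: [35, 17, 45, 1]
  queue [29, 10] -> pop 29, enqueue [none], visited so far: [35, 17, 45, 1, 29]
  queue [10] -> pop 10, enqueue [3, 13], visited so far: [35, 17, 45, 1, 29, 10]
  queue [3, 13] -> pop 3, enqueue [none], visited so far: [35, 17, 45, 1, 29, 10, 3]
  queue [13] -> pop 13, enqueue [none], visited so far: [35, 17, 45, 1, 29, 10, 3, 13]
Result: [35, 17, 45, 1, 29, 10, 3, 13]


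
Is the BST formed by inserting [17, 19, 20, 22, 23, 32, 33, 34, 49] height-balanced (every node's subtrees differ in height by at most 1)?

Tree (level-order array): [17, None, 19, None, 20, None, 22, None, 23, None, 32, None, 33, None, 34, None, 49]
Definition: a tree is height-balanced if, at every node, |h(left) - h(right)| <= 1 (empty subtree has height -1).
Bottom-up per-node check:
  node 49: h_left=-1, h_right=-1, diff=0 [OK], height=0
  node 34: h_left=-1, h_right=0, diff=1 [OK], height=1
  node 33: h_left=-1, h_right=1, diff=2 [FAIL (|-1-1|=2 > 1)], height=2
  node 32: h_left=-1, h_right=2, diff=3 [FAIL (|-1-2|=3 > 1)], height=3
  node 23: h_left=-1, h_right=3, diff=4 [FAIL (|-1-3|=4 > 1)], height=4
  node 22: h_left=-1, h_right=4, diff=5 [FAIL (|-1-4|=5 > 1)], height=5
  node 20: h_left=-1, h_right=5, diff=6 [FAIL (|-1-5|=6 > 1)], height=6
  node 19: h_left=-1, h_right=6, diff=7 [FAIL (|-1-6|=7 > 1)], height=7
  node 17: h_left=-1, h_right=7, diff=8 [FAIL (|-1-7|=8 > 1)], height=8
Node 33 violates the condition: |-1 - 1| = 2 > 1.
Result: Not balanced


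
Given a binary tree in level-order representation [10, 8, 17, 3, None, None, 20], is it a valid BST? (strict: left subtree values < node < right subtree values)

Level-order array: [10, 8, 17, 3, None, None, 20]
Validate using subtree bounds (lo, hi): at each node, require lo < value < hi,
then recurse left with hi=value and right with lo=value.
Preorder trace (stopping at first violation):
  at node 10 with bounds (-inf, +inf): OK
  at node 8 with bounds (-inf, 10): OK
  at node 3 with bounds (-inf, 8): OK
  at node 17 with bounds (10, +inf): OK
  at node 20 with bounds (17, +inf): OK
No violation found at any node.
Result: Valid BST


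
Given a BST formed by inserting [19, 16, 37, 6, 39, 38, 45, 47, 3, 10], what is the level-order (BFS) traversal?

Tree insertion order: [19, 16, 37, 6, 39, 38, 45, 47, 3, 10]
Tree (level-order array): [19, 16, 37, 6, None, None, 39, 3, 10, 38, 45, None, None, None, None, None, None, None, 47]
BFS from the root, enqueuing left then right child of each popped node:
  queue [19] -> pop 19, enqueue [16, 37], visited so far: [19]
  queue [16, 37] -> pop 16, enqueue [6], visited so far: [19, 16]
  queue [37, 6] -> pop 37, enqueue [39], visited so far: [19, 16, 37]
  queue [6, 39] -> pop 6, enqueue [3, 10], visited so far: [19, 16, 37, 6]
  queue [39, 3, 10] -> pop 39, enqueue [38, 45], visited so far: [19, 16, 37, 6, 39]
  queue [3, 10, 38, 45] -> pop 3, enqueue [none], visited so far: [19, 16, 37, 6, 39, 3]
  queue [10, 38, 45] -> pop 10, enqueue [none], visited so far: [19, 16, 37, 6, 39, 3, 10]
  queue [38, 45] -> pop 38, enqueue [none], visited so far: [19, 16, 37, 6, 39, 3, 10, 38]
  queue [45] -> pop 45, enqueue [47], visited so far: [19, 16, 37, 6, 39, 3, 10, 38, 45]
  queue [47] -> pop 47, enqueue [none], visited so far: [19, 16, 37, 6, 39, 3, 10, 38, 45, 47]
Result: [19, 16, 37, 6, 39, 3, 10, 38, 45, 47]


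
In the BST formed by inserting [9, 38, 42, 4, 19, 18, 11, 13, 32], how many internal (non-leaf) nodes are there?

Tree built from: [9, 38, 42, 4, 19, 18, 11, 13, 32]
Tree (level-order array): [9, 4, 38, None, None, 19, 42, 18, 32, None, None, 11, None, None, None, None, 13]
Rule: An internal node has at least one child.
Per-node child counts:
  node 9: 2 child(ren)
  node 4: 0 child(ren)
  node 38: 2 child(ren)
  node 19: 2 child(ren)
  node 18: 1 child(ren)
  node 11: 1 child(ren)
  node 13: 0 child(ren)
  node 32: 0 child(ren)
  node 42: 0 child(ren)
Matching nodes: [9, 38, 19, 18, 11]
Count of internal (non-leaf) nodes: 5


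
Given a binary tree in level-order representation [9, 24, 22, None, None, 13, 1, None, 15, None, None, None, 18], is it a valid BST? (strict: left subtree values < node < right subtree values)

Level-order array: [9, 24, 22, None, None, 13, 1, None, 15, None, None, None, 18]
Validate using subtree bounds (lo, hi): at each node, require lo < value < hi,
then recurse left with hi=value and right with lo=value.
Preorder trace (stopping at first violation):
  at node 9 with bounds (-inf, +inf): OK
  at node 24 with bounds (-inf, 9): VIOLATION
Node 24 violates its bound: not (-inf < 24 < 9).
Result: Not a valid BST


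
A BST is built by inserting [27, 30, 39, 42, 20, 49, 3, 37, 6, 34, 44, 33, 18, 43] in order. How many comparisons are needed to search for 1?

Search path for 1: 27 -> 20 -> 3
Found: False
Comparisons: 3


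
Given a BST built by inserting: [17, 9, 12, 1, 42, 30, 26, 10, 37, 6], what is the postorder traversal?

Tree insertion order: [17, 9, 12, 1, 42, 30, 26, 10, 37, 6]
Tree (level-order array): [17, 9, 42, 1, 12, 30, None, None, 6, 10, None, 26, 37]
Postorder traversal: [6, 1, 10, 12, 9, 26, 37, 30, 42, 17]


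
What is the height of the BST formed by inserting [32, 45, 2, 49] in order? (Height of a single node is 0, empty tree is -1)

Insertion order: [32, 45, 2, 49]
Tree (level-order array): [32, 2, 45, None, None, None, 49]
Compute height bottom-up (empty subtree = -1):
  height(2) = 1 + max(-1, -1) = 0
  height(49) = 1 + max(-1, -1) = 0
  height(45) = 1 + max(-1, 0) = 1
  height(32) = 1 + max(0, 1) = 2
Height = 2


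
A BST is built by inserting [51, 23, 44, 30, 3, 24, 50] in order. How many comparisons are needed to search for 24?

Search path for 24: 51 -> 23 -> 44 -> 30 -> 24
Found: True
Comparisons: 5


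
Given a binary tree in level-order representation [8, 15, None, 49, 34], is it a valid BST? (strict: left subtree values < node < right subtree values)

Level-order array: [8, 15, None, 49, 34]
Validate using subtree bounds (lo, hi): at each node, require lo < value < hi,
then recurse left with hi=value and right with lo=value.
Preorder trace (stopping at first violation):
  at node 8 with bounds (-inf, +inf): OK
  at node 15 with bounds (-inf, 8): VIOLATION
Node 15 violates its bound: not (-inf < 15 < 8).
Result: Not a valid BST


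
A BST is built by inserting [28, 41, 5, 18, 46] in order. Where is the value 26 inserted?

Starting tree (level order): [28, 5, 41, None, 18, None, 46]
Insertion path: 28 -> 5 -> 18
Result: insert 26 as right child of 18
Final tree (level order): [28, 5, 41, None, 18, None, 46, None, 26]


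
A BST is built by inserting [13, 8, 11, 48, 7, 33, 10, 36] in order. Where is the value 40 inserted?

Starting tree (level order): [13, 8, 48, 7, 11, 33, None, None, None, 10, None, None, 36]
Insertion path: 13 -> 48 -> 33 -> 36
Result: insert 40 as right child of 36
Final tree (level order): [13, 8, 48, 7, 11, 33, None, None, None, 10, None, None, 36, None, None, None, 40]


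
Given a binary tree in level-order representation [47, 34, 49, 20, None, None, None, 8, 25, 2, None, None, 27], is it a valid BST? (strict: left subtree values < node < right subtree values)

Level-order array: [47, 34, 49, 20, None, None, None, 8, 25, 2, None, None, 27]
Validate using subtree bounds (lo, hi): at each node, require lo < value < hi,
then recurse left with hi=value and right with lo=value.
Preorder trace (stopping at first violation):
  at node 47 with bounds (-inf, +inf): OK
  at node 34 with bounds (-inf, 47): OK
  at node 20 with bounds (-inf, 34): OK
  at node 8 with bounds (-inf, 20): OK
  at node 2 with bounds (-inf, 8): OK
  at node 25 with bounds (20, 34): OK
  at node 27 with bounds (25, 34): OK
  at node 49 with bounds (47, +inf): OK
No violation found at any node.
Result: Valid BST


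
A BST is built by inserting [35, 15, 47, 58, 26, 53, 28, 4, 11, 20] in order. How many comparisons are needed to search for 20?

Search path for 20: 35 -> 15 -> 26 -> 20
Found: True
Comparisons: 4


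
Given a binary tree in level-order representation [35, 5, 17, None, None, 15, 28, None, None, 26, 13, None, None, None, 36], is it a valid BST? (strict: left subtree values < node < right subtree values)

Level-order array: [35, 5, 17, None, None, 15, 28, None, None, 26, 13, None, None, None, 36]
Validate using subtree bounds (lo, hi): at each node, require lo < value < hi,
then recurse left with hi=value and right with lo=value.
Preorder trace (stopping at first violation):
  at node 35 with bounds (-inf, +inf): OK
  at node 5 with bounds (-inf, 35): OK
  at node 17 with bounds (35, +inf): VIOLATION
Node 17 violates its bound: not (35 < 17 < +inf).
Result: Not a valid BST


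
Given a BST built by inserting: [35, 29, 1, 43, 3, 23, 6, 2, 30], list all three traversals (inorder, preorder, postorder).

Tree insertion order: [35, 29, 1, 43, 3, 23, 6, 2, 30]
Tree (level-order array): [35, 29, 43, 1, 30, None, None, None, 3, None, None, 2, 23, None, None, 6]
Inorder (L, root, R): [1, 2, 3, 6, 23, 29, 30, 35, 43]
Preorder (root, L, R): [35, 29, 1, 3, 2, 23, 6, 30, 43]
Postorder (L, R, root): [2, 6, 23, 3, 1, 30, 29, 43, 35]


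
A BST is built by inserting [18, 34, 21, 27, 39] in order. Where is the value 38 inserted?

Starting tree (level order): [18, None, 34, 21, 39, None, 27]
Insertion path: 18 -> 34 -> 39
Result: insert 38 as left child of 39
Final tree (level order): [18, None, 34, 21, 39, None, 27, 38]


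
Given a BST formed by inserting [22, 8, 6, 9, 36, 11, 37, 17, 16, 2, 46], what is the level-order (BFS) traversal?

Tree insertion order: [22, 8, 6, 9, 36, 11, 37, 17, 16, 2, 46]
Tree (level-order array): [22, 8, 36, 6, 9, None, 37, 2, None, None, 11, None, 46, None, None, None, 17, None, None, 16]
BFS from the root, enqueuing left then right child of each popped node:
  queue [22] -> pop 22, enqueue [8, 36], visited so far: [22]
  queue [8, 36] -> pop 8, enqueue [6, 9], visited so far: [22, 8]
  queue [36, 6, 9] -> pop 36, enqueue [37], visited so far: [22, 8, 36]
  queue [6, 9, 37] -> pop 6, enqueue [2], visited so far: [22, 8, 36, 6]
  queue [9, 37, 2] -> pop 9, enqueue [11], visited so far: [22, 8, 36, 6, 9]
  queue [37, 2, 11] -> pop 37, enqueue [46], visited so far: [22, 8, 36, 6, 9, 37]
  queue [2, 11, 46] -> pop 2, enqueue [none], visited so far: [22, 8, 36, 6, 9, 37, 2]
  queue [11, 46] -> pop 11, enqueue [17], visited so far: [22, 8, 36, 6, 9, 37, 2, 11]
  queue [46, 17] -> pop 46, enqueue [none], visited so far: [22, 8, 36, 6, 9, 37, 2, 11, 46]
  queue [17] -> pop 17, enqueue [16], visited so far: [22, 8, 36, 6, 9, 37, 2, 11, 46, 17]
  queue [16] -> pop 16, enqueue [none], visited so far: [22, 8, 36, 6, 9, 37, 2, 11, 46, 17, 16]
Result: [22, 8, 36, 6, 9, 37, 2, 11, 46, 17, 16]


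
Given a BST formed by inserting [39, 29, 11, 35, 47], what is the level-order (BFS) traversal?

Tree insertion order: [39, 29, 11, 35, 47]
Tree (level-order array): [39, 29, 47, 11, 35]
BFS from the root, enqueuing left then right child of each popped node:
  queue [39] -> pop 39, enqueue [29, 47], visited so far: [39]
  queue [29, 47] -> pop 29, enqueue [11, 35], visited so far: [39, 29]
  queue [47, 11, 35] -> pop 47, enqueue [none], visited so far: [39, 29, 47]
  queue [11, 35] -> pop 11, enqueue [none], visited so far: [39, 29, 47, 11]
  queue [35] -> pop 35, enqueue [none], visited so far: [39, 29, 47, 11, 35]
Result: [39, 29, 47, 11, 35]


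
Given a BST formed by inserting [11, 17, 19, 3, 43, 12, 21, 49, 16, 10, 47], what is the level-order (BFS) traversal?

Tree insertion order: [11, 17, 19, 3, 43, 12, 21, 49, 16, 10, 47]
Tree (level-order array): [11, 3, 17, None, 10, 12, 19, None, None, None, 16, None, 43, None, None, 21, 49, None, None, 47]
BFS from the root, enqueuing left then right child of each popped node:
  queue [11] -> pop 11, enqueue [3, 17], visited so far: [11]
  queue [3, 17] -> pop 3, enqueue [10], visited so far: [11, 3]
  queue [17, 10] -> pop 17, enqueue [12, 19], visited so far: [11, 3, 17]
  queue [10, 12, 19] -> pop 10, enqueue [none], visited so far: [11, 3, 17, 10]
  queue [12, 19] -> pop 12, enqueue [16], visited so far: [11, 3, 17, 10, 12]
  queue [19, 16] -> pop 19, enqueue [43], visited so far: [11, 3, 17, 10, 12, 19]
  queue [16, 43] -> pop 16, enqueue [none], visited so far: [11, 3, 17, 10, 12, 19, 16]
  queue [43] -> pop 43, enqueue [21, 49], visited so far: [11, 3, 17, 10, 12, 19, 16, 43]
  queue [21, 49] -> pop 21, enqueue [none], visited so far: [11, 3, 17, 10, 12, 19, 16, 43, 21]
  queue [49] -> pop 49, enqueue [47], visited so far: [11, 3, 17, 10, 12, 19, 16, 43, 21, 49]
  queue [47] -> pop 47, enqueue [none], visited so far: [11, 3, 17, 10, 12, 19, 16, 43, 21, 49, 47]
Result: [11, 3, 17, 10, 12, 19, 16, 43, 21, 49, 47]


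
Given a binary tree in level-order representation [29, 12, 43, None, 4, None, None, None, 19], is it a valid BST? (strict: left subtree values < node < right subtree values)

Level-order array: [29, 12, 43, None, 4, None, None, None, 19]
Validate using subtree bounds (lo, hi): at each node, require lo < value < hi,
then recurse left with hi=value and right with lo=value.
Preorder trace (stopping at first violation):
  at node 29 with bounds (-inf, +inf): OK
  at node 12 with bounds (-inf, 29): OK
  at node 4 with bounds (12, 29): VIOLATION
Node 4 violates its bound: not (12 < 4 < 29).
Result: Not a valid BST


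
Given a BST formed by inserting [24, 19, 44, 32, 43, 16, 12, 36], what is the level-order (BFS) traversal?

Tree insertion order: [24, 19, 44, 32, 43, 16, 12, 36]
Tree (level-order array): [24, 19, 44, 16, None, 32, None, 12, None, None, 43, None, None, 36]
BFS from the root, enqueuing left then right child of each popped node:
  queue [24] -> pop 24, enqueue [19, 44], visited so far: [24]
  queue [19, 44] -> pop 19, enqueue [16], visited so far: [24, 19]
  queue [44, 16] -> pop 44, enqueue [32], visited so far: [24, 19, 44]
  queue [16, 32] -> pop 16, enqueue [12], visited so far: [24, 19, 44, 16]
  queue [32, 12] -> pop 32, enqueue [43], visited so far: [24, 19, 44, 16, 32]
  queue [12, 43] -> pop 12, enqueue [none], visited so far: [24, 19, 44, 16, 32, 12]
  queue [43] -> pop 43, enqueue [36], visited so far: [24, 19, 44, 16, 32, 12, 43]
  queue [36] -> pop 36, enqueue [none], visited so far: [24, 19, 44, 16, 32, 12, 43, 36]
Result: [24, 19, 44, 16, 32, 12, 43, 36]


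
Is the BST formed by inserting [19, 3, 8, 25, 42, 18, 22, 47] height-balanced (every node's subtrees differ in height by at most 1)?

Tree (level-order array): [19, 3, 25, None, 8, 22, 42, None, 18, None, None, None, 47]
Definition: a tree is height-balanced if, at every node, |h(left) - h(right)| <= 1 (empty subtree has height -1).
Bottom-up per-node check:
  node 18: h_left=-1, h_right=-1, diff=0 [OK], height=0
  node 8: h_left=-1, h_right=0, diff=1 [OK], height=1
  node 3: h_left=-1, h_right=1, diff=2 [FAIL (|-1-1|=2 > 1)], height=2
  node 22: h_left=-1, h_right=-1, diff=0 [OK], height=0
  node 47: h_left=-1, h_right=-1, diff=0 [OK], height=0
  node 42: h_left=-1, h_right=0, diff=1 [OK], height=1
  node 25: h_left=0, h_right=1, diff=1 [OK], height=2
  node 19: h_left=2, h_right=2, diff=0 [OK], height=3
Node 3 violates the condition: |-1 - 1| = 2 > 1.
Result: Not balanced


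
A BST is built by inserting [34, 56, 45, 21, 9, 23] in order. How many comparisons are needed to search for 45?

Search path for 45: 34 -> 56 -> 45
Found: True
Comparisons: 3


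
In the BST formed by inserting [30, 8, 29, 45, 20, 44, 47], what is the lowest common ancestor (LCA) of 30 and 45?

Tree insertion order: [30, 8, 29, 45, 20, 44, 47]
Tree (level-order array): [30, 8, 45, None, 29, 44, 47, 20]
In a BST, the LCA of p=30, q=45 is the first node v on the
root-to-leaf path with p <= v <= q (go left if both < v, right if both > v).
Walk from root:
  at 30: 30 <= 30 <= 45, this is the LCA
LCA = 30


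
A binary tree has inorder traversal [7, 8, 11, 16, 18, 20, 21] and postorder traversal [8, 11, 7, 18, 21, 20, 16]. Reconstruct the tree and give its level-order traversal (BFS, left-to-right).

Inorder:   [7, 8, 11, 16, 18, 20, 21]
Postorder: [8, 11, 7, 18, 21, 20, 16]
Algorithm: postorder visits root last, so walk postorder right-to-left;
each value is the root of the current inorder slice — split it at that
value, recurse on the right subtree first, then the left.
Recursive splits:
  root=16; inorder splits into left=[7, 8, 11], right=[18, 20, 21]
  root=20; inorder splits into left=[18], right=[21]
  root=21; inorder splits into left=[], right=[]
  root=18; inorder splits into left=[], right=[]
  root=7; inorder splits into left=[], right=[8, 11]
  root=11; inorder splits into left=[8], right=[]
  root=8; inorder splits into left=[], right=[]
Reconstructed level-order: [16, 7, 20, 11, 18, 21, 8]


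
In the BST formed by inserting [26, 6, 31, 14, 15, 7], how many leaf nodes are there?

Tree built from: [26, 6, 31, 14, 15, 7]
Tree (level-order array): [26, 6, 31, None, 14, None, None, 7, 15]
Rule: A leaf has 0 children.
Per-node child counts:
  node 26: 2 child(ren)
  node 6: 1 child(ren)
  node 14: 2 child(ren)
  node 7: 0 child(ren)
  node 15: 0 child(ren)
  node 31: 0 child(ren)
Matching nodes: [7, 15, 31]
Count of leaf nodes: 3


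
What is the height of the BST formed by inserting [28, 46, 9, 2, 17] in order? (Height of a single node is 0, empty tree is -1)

Insertion order: [28, 46, 9, 2, 17]
Tree (level-order array): [28, 9, 46, 2, 17]
Compute height bottom-up (empty subtree = -1):
  height(2) = 1 + max(-1, -1) = 0
  height(17) = 1 + max(-1, -1) = 0
  height(9) = 1 + max(0, 0) = 1
  height(46) = 1 + max(-1, -1) = 0
  height(28) = 1 + max(1, 0) = 2
Height = 2


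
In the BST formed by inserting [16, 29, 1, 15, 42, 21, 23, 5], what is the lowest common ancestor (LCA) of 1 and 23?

Tree insertion order: [16, 29, 1, 15, 42, 21, 23, 5]
Tree (level-order array): [16, 1, 29, None, 15, 21, 42, 5, None, None, 23]
In a BST, the LCA of p=1, q=23 is the first node v on the
root-to-leaf path with p <= v <= q (go left if both < v, right if both > v).
Walk from root:
  at 16: 1 <= 16 <= 23, this is the LCA
LCA = 16


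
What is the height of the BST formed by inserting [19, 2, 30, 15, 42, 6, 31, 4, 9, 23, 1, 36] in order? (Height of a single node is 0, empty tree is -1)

Insertion order: [19, 2, 30, 15, 42, 6, 31, 4, 9, 23, 1, 36]
Tree (level-order array): [19, 2, 30, 1, 15, 23, 42, None, None, 6, None, None, None, 31, None, 4, 9, None, 36]
Compute height bottom-up (empty subtree = -1):
  height(1) = 1 + max(-1, -1) = 0
  height(4) = 1 + max(-1, -1) = 0
  height(9) = 1 + max(-1, -1) = 0
  height(6) = 1 + max(0, 0) = 1
  height(15) = 1 + max(1, -1) = 2
  height(2) = 1 + max(0, 2) = 3
  height(23) = 1 + max(-1, -1) = 0
  height(36) = 1 + max(-1, -1) = 0
  height(31) = 1 + max(-1, 0) = 1
  height(42) = 1 + max(1, -1) = 2
  height(30) = 1 + max(0, 2) = 3
  height(19) = 1 + max(3, 3) = 4
Height = 4


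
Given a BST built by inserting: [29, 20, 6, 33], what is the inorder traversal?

Tree insertion order: [29, 20, 6, 33]
Tree (level-order array): [29, 20, 33, 6]
Inorder traversal: [6, 20, 29, 33]


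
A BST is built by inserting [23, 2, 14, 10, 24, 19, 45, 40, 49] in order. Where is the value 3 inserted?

Starting tree (level order): [23, 2, 24, None, 14, None, 45, 10, 19, 40, 49]
Insertion path: 23 -> 2 -> 14 -> 10
Result: insert 3 as left child of 10
Final tree (level order): [23, 2, 24, None, 14, None, 45, 10, 19, 40, 49, 3]


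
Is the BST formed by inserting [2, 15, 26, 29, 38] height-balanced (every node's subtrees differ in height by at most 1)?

Tree (level-order array): [2, None, 15, None, 26, None, 29, None, 38]
Definition: a tree is height-balanced if, at every node, |h(left) - h(right)| <= 1 (empty subtree has height -1).
Bottom-up per-node check:
  node 38: h_left=-1, h_right=-1, diff=0 [OK], height=0
  node 29: h_left=-1, h_right=0, diff=1 [OK], height=1
  node 26: h_left=-1, h_right=1, diff=2 [FAIL (|-1-1|=2 > 1)], height=2
  node 15: h_left=-1, h_right=2, diff=3 [FAIL (|-1-2|=3 > 1)], height=3
  node 2: h_left=-1, h_right=3, diff=4 [FAIL (|-1-3|=4 > 1)], height=4
Node 26 violates the condition: |-1 - 1| = 2 > 1.
Result: Not balanced


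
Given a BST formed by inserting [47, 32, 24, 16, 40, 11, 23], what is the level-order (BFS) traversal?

Tree insertion order: [47, 32, 24, 16, 40, 11, 23]
Tree (level-order array): [47, 32, None, 24, 40, 16, None, None, None, 11, 23]
BFS from the root, enqueuing left then right child of each popped node:
  queue [47] -> pop 47, enqueue [32], visited so far: [47]
  queue [32] -> pop 32, enqueue [24, 40], visited so far: [47, 32]
  queue [24, 40] -> pop 24, enqueue [16], visited so far: [47, 32, 24]
  queue [40, 16] -> pop 40, enqueue [none], visited so far: [47, 32, 24, 40]
  queue [16] -> pop 16, enqueue [11, 23], visited so far: [47, 32, 24, 40, 16]
  queue [11, 23] -> pop 11, enqueue [none], visited so far: [47, 32, 24, 40, 16, 11]
  queue [23] -> pop 23, enqueue [none], visited so far: [47, 32, 24, 40, 16, 11, 23]
Result: [47, 32, 24, 40, 16, 11, 23]


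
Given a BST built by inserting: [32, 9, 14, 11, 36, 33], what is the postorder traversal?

Tree insertion order: [32, 9, 14, 11, 36, 33]
Tree (level-order array): [32, 9, 36, None, 14, 33, None, 11]
Postorder traversal: [11, 14, 9, 33, 36, 32]


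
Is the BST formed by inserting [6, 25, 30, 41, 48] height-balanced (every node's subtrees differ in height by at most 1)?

Tree (level-order array): [6, None, 25, None, 30, None, 41, None, 48]
Definition: a tree is height-balanced if, at every node, |h(left) - h(right)| <= 1 (empty subtree has height -1).
Bottom-up per-node check:
  node 48: h_left=-1, h_right=-1, diff=0 [OK], height=0
  node 41: h_left=-1, h_right=0, diff=1 [OK], height=1
  node 30: h_left=-1, h_right=1, diff=2 [FAIL (|-1-1|=2 > 1)], height=2
  node 25: h_left=-1, h_right=2, diff=3 [FAIL (|-1-2|=3 > 1)], height=3
  node 6: h_left=-1, h_right=3, diff=4 [FAIL (|-1-3|=4 > 1)], height=4
Node 30 violates the condition: |-1 - 1| = 2 > 1.
Result: Not balanced


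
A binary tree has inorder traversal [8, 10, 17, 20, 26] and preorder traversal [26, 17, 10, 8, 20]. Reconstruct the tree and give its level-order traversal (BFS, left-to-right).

Inorder:  [8, 10, 17, 20, 26]
Preorder: [26, 17, 10, 8, 20]
Algorithm: preorder visits root first, so consume preorder in order;
for each root, split the current inorder slice at that value into
left-subtree inorder and right-subtree inorder, then recurse.
Recursive splits:
  root=26; inorder splits into left=[8, 10, 17, 20], right=[]
  root=17; inorder splits into left=[8, 10], right=[20]
  root=10; inorder splits into left=[8], right=[]
  root=8; inorder splits into left=[], right=[]
  root=20; inorder splits into left=[], right=[]
Reconstructed level-order: [26, 17, 10, 20, 8]


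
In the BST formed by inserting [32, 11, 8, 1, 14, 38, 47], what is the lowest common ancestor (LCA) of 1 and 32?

Tree insertion order: [32, 11, 8, 1, 14, 38, 47]
Tree (level-order array): [32, 11, 38, 8, 14, None, 47, 1]
In a BST, the LCA of p=1, q=32 is the first node v on the
root-to-leaf path with p <= v <= q (go left if both < v, right if both > v).
Walk from root:
  at 32: 1 <= 32 <= 32, this is the LCA
LCA = 32


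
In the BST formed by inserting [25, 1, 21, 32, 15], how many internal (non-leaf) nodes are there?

Tree built from: [25, 1, 21, 32, 15]
Tree (level-order array): [25, 1, 32, None, 21, None, None, 15]
Rule: An internal node has at least one child.
Per-node child counts:
  node 25: 2 child(ren)
  node 1: 1 child(ren)
  node 21: 1 child(ren)
  node 15: 0 child(ren)
  node 32: 0 child(ren)
Matching nodes: [25, 1, 21]
Count of internal (non-leaf) nodes: 3


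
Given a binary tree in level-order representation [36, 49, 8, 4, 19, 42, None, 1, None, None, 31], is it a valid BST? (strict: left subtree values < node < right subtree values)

Level-order array: [36, 49, 8, 4, 19, 42, None, 1, None, None, 31]
Validate using subtree bounds (lo, hi): at each node, require lo < value < hi,
then recurse left with hi=value and right with lo=value.
Preorder trace (stopping at first violation):
  at node 36 with bounds (-inf, +inf): OK
  at node 49 with bounds (-inf, 36): VIOLATION
Node 49 violates its bound: not (-inf < 49 < 36).
Result: Not a valid BST


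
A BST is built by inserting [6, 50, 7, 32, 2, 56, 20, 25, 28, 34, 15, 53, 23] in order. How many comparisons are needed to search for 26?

Search path for 26: 6 -> 50 -> 7 -> 32 -> 20 -> 25 -> 28
Found: False
Comparisons: 7


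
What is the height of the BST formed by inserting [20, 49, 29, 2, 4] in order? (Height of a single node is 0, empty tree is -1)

Insertion order: [20, 49, 29, 2, 4]
Tree (level-order array): [20, 2, 49, None, 4, 29]
Compute height bottom-up (empty subtree = -1):
  height(4) = 1 + max(-1, -1) = 0
  height(2) = 1 + max(-1, 0) = 1
  height(29) = 1 + max(-1, -1) = 0
  height(49) = 1 + max(0, -1) = 1
  height(20) = 1 + max(1, 1) = 2
Height = 2


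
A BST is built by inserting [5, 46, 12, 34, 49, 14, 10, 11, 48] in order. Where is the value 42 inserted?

Starting tree (level order): [5, None, 46, 12, 49, 10, 34, 48, None, None, 11, 14]
Insertion path: 5 -> 46 -> 12 -> 34
Result: insert 42 as right child of 34
Final tree (level order): [5, None, 46, 12, 49, 10, 34, 48, None, None, 11, 14, 42]


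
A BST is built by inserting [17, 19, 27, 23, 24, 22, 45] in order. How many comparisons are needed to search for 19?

Search path for 19: 17 -> 19
Found: True
Comparisons: 2


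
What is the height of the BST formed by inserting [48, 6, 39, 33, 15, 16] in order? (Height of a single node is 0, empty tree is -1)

Insertion order: [48, 6, 39, 33, 15, 16]
Tree (level-order array): [48, 6, None, None, 39, 33, None, 15, None, None, 16]
Compute height bottom-up (empty subtree = -1):
  height(16) = 1 + max(-1, -1) = 0
  height(15) = 1 + max(-1, 0) = 1
  height(33) = 1 + max(1, -1) = 2
  height(39) = 1 + max(2, -1) = 3
  height(6) = 1 + max(-1, 3) = 4
  height(48) = 1 + max(4, -1) = 5
Height = 5


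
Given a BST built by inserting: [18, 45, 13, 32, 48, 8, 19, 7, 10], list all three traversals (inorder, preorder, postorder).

Tree insertion order: [18, 45, 13, 32, 48, 8, 19, 7, 10]
Tree (level-order array): [18, 13, 45, 8, None, 32, 48, 7, 10, 19]
Inorder (L, root, R): [7, 8, 10, 13, 18, 19, 32, 45, 48]
Preorder (root, L, R): [18, 13, 8, 7, 10, 45, 32, 19, 48]
Postorder (L, R, root): [7, 10, 8, 13, 19, 32, 48, 45, 18]


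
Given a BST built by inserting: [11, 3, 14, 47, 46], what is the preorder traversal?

Tree insertion order: [11, 3, 14, 47, 46]
Tree (level-order array): [11, 3, 14, None, None, None, 47, 46]
Preorder traversal: [11, 3, 14, 47, 46]


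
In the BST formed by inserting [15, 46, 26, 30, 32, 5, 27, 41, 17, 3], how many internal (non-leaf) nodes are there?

Tree built from: [15, 46, 26, 30, 32, 5, 27, 41, 17, 3]
Tree (level-order array): [15, 5, 46, 3, None, 26, None, None, None, 17, 30, None, None, 27, 32, None, None, None, 41]
Rule: An internal node has at least one child.
Per-node child counts:
  node 15: 2 child(ren)
  node 5: 1 child(ren)
  node 3: 0 child(ren)
  node 46: 1 child(ren)
  node 26: 2 child(ren)
  node 17: 0 child(ren)
  node 30: 2 child(ren)
  node 27: 0 child(ren)
  node 32: 1 child(ren)
  node 41: 0 child(ren)
Matching nodes: [15, 5, 46, 26, 30, 32]
Count of internal (non-leaf) nodes: 6


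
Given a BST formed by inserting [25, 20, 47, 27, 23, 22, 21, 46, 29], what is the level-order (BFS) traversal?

Tree insertion order: [25, 20, 47, 27, 23, 22, 21, 46, 29]
Tree (level-order array): [25, 20, 47, None, 23, 27, None, 22, None, None, 46, 21, None, 29]
BFS from the root, enqueuing left then right child of each popped node:
  queue [25] -> pop 25, enqueue [20, 47], visited so far: [25]
  queue [20, 47] -> pop 20, enqueue [23], visited so far: [25, 20]
  queue [47, 23] -> pop 47, enqueue [27], visited so far: [25, 20, 47]
  queue [23, 27] -> pop 23, enqueue [22], visited so far: [25, 20, 47, 23]
  queue [27, 22] -> pop 27, enqueue [46], visited so far: [25, 20, 47, 23, 27]
  queue [22, 46] -> pop 22, enqueue [21], visited so far: [25, 20, 47, 23, 27, 22]
  queue [46, 21] -> pop 46, enqueue [29], visited so far: [25, 20, 47, 23, 27, 22, 46]
  queue [21, 29] -> pop 21, enqueue [none], visited so far: [25, 20, 47, 23, 27, 22, 46, 21]
  queue [29] -> pop 29, enqueue [none], visited so far: [25, 20, 47, 23, 27, 22, 46, 21, 29]
Result: [25, 20, 47, 23, 27, 22, 46, 21, 29]


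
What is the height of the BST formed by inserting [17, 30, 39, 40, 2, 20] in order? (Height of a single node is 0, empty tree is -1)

Insertion order: [17, 30, 39, 40, 2, 20]
Tree (level-order array): [17, 2, 30, None, None, 20, 39, None, None, None, 40]
Compute height bottom-up (empty subtree = -1):
  height(2) = 1 + max(-1, -1) = 0
  height(20) = 1 + max(-1, -1) = 0
  height(40) = 1 + max(-1, -1) = 0
  height(39) = 1 + max(-1, 0) = 1
  height(30) = 1 + max(0, 1) = 2
  height(17) = 1 + max(0, 2) = 3
Height = 3


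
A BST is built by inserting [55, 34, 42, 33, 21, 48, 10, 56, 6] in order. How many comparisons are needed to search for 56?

Search path for 56: 55 -> 56
Found: True
Comparisons: 2


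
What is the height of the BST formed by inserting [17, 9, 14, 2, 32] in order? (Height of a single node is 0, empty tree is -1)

Insertion order: [17, 9, 14, 2, 32]
Tree (level-order array): [17, 9, 32, 2, 14]
Compute height bottom-up (empty subtree = -1):
  height(2) = 1 + max(-1, -1) = 0
  height(14) = 1 + max(-1, -1) = 0
  height(9) = 1 + max(0, 0) = 1
  height(32) = 1 + max(-1, -1) = 0
  height(17) = 1 + max(1, 0) = 2
Height = 2


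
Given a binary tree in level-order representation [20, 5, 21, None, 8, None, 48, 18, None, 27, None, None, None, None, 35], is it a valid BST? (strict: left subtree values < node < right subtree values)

Level-order array: [20, 5, 21, None, 8, None, 48, 18, None, 27, None, None, None, None, 35]
Validate using subtree bounds (lo, hi): at each node, require lo < value < hi,
then recurse left with hi=value and right with lo=value.
Preorder trace (stopping at first violation):
  at node 20 with bounds (-inf, +inf): OK
  at node 5 with bounds (-inf, 20): OK
  at node 8 with bounds (5, 20): OK
  at node 18 with bounds (5, 8): VIOLATION
Node 18 violates its bound: not (5 < 18 < 8).
Result: Not a valid BST


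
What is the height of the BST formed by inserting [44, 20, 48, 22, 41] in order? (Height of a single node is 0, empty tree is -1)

Insertion order: [44, 20, 48, 22, 41]
Tree (level-order array): [44, 20, 48, None, 22, None, None, None, 41]
Compute height bottom-up (empty subtree = -1):
  height(41) = 1 + max(-1, -1) = 0
  height(22) = 1 + max(-1, 0) = 1
  height(20) = 1 + max(-1, 1) = 2
  height(48) = 1 + max(-1, -1) = 0
  height(44) = 1 + max(2, 0) = 3
Height = 3


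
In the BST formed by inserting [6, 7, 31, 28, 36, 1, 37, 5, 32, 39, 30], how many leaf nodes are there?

Tree built from: [6, 7, 31, 28, 36, 1, 37, 5, 32, 39, 30]
Tree (level-order array): [6, 1, 7, None, 5, None, 31, None, None, 28, 36, None, 30, 32, 37, None, None, None, None, None, 39]
Rule: A leaf has 0 children.
Per-node child counts:
  node 6: 2 child(ren)
  node 1: 1 child(ren)
  node 5: 0 child(ren)
  node 7: 1 child(ren)
  node 31: 2 child(ren)
  node 28: 1 child(ren)
  node 30: 0 child(ren)
  node 36: 2 child(ren)
  node 32: 0 child(ren)
  node 37: 1 child(ren)
  node 39: 0 child(ren)
Matching nodes: [5, 30, 32, 39]
Count of leaf nodes: 4


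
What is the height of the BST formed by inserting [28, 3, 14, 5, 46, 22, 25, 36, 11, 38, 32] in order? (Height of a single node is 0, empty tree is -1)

Insertion order: [28, 3, 14, 5, 46, 22, 25, 36, 11, 38, 32]
Tree (level-order array): [28, 3, 46, None, 14, 36, None, 5, 22, 32, 38, None, 11, None, 25]
Compute height bottom-up (empty subtree = -1):
  height(11) = 1 + max(-1, -1) = 0
  height(5) = 1 + max(-1, 0) = 1
  height(25) = 1 + max(-1, -1) = 0
  height(22) = 1 + max(-1, 0) = 1
  height(14) = 1 + max(1, 1) = 2
  height(3) = 1 + max(-1, 2) = 3
  height(32) = 1 + max(-1, -1) = 0
  height(38) = 1 + max(-1, -1) = 0
  height(36) = 1 + max(0, 0) = 1
  height(46) = 1 + max(1, -1) = 2
  height(28) = 1 + max(3, 2) = 4
Height = 4


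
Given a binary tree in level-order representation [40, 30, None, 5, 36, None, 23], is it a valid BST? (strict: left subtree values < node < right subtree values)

Level-order array: [40, 30, None, 5, 36, None, 23]
Validate using subtree bounds (lo, hi): at each node, require lo < value < hi,
then recurse left with hi=value and right with lo=value.
Preorder trace (stopping at first violation):
  at node 40 with bounds (-inf, +inf): OK
  at node 30 with bounds (-inf, 40): OK
  at node 5 with bounds (-inf, 30): OK
  at node 23 with bounds (5, 30): OK
  at node 36 with bounds (30, 40): OK
No violation found at any node.
Result: Valid BST


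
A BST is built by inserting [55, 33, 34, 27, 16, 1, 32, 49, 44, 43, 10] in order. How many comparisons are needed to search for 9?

Search path for 9: 55 -> 33 -> 27 -> 16 -> 1 -> 10
Found: False
Comparisons: 6


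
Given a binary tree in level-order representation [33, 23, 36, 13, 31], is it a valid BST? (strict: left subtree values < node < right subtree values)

Level-order array: [33, 23, 36, 13, 31]
Validate using subtree bounds (lo, hi): at each node, require lo < value < hi,
then recurse left with hi=value and right with lo=value.
Preorder trace (stopping at first violation):
  at node 33 with bounds (-inf, +inf): OK
  at node 23 with bounds (-inf, 33): OK
  at node 13 with bounds (-inf, 23): OK
  at node 31 with bounds (23, 33): OK
  at node 36 with bounds (33, +inf): OK
No violation found at any node.
Result: Valid BST


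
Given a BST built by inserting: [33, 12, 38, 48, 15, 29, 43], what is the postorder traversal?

Tree insertion order: [33, 12, 38, 48, 15, 29, 43]
Tree (level-order array): [33, 12, 38, None, 15, None, 48, None, 29, 43]
Postorder traversal: [29, 15, 12, 43, 48, 38, 33]


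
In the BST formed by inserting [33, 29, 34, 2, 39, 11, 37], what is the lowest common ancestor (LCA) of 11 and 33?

Tree insertion order: [33, 29, 34, 2, 39, 11, 37]
Tree (level-order array): [33, 29, 34, 2, None, None, 39, None, 11, 37]
In a BST, the LCA of p=11, q=33 is the first node v on the
root-to-leaf path with p <= v <= q (go left if both < v, right if both > v).
Walk from root:
  at 33: 11 <= 33 <= 33, this is the LCA
LCA = 33


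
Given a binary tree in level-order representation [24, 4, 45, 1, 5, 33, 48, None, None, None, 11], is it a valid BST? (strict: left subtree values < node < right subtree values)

Level-order array: [24, 4, 45, 1, 5, 33, 48, None, None, None, 11]
Validate using subtree bounds (lo, hi): at each node, require lo < value < hi,
then recurse left with hi=value and right with lo=value.
Preorder trace (stopping at first violation):
  at node 24 with bounds (-inf, +inf): OK
  at node 4 with bounds (-inf, 24): OK
  at node 1 with bounds (-inf, 4): OK
  at node 5 with bounds (4, 24): OK
  at node 11 with bounds (5, 24): OK
  at node 45 with bounds (24, +inf): OK
  at node 33 with bounds (24, 45): OK
  at node 48 with bounds (45, +inf): OK
No violation found at any node.
Result: Valid BST


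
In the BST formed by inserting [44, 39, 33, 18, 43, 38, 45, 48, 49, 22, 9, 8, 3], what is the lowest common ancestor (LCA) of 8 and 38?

Tree insertion order: [44, 39, 33, 18, 43, 38, 45, 48, 49, 22, 9, 8, 3]
Tree (level-order array): [44, 39, 45, 33, 43, None, 48, 18, 38, None, None, None, 49, 9, 22, None, None, None, None, 8, None, None, None, 3]
In a BST, the LCA of p=8, q=38 is the first node v on the
root-to-leaf path with p <= v <= q (go left if both < v, right if both > v).
Walk from root:
  at 44: both 8 and 38 < 44, go left
  at 39: both 8 and 38 < 39, go left
  at 33: 8 <= 33 <= 38, this is the LCA
LCA = 33
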